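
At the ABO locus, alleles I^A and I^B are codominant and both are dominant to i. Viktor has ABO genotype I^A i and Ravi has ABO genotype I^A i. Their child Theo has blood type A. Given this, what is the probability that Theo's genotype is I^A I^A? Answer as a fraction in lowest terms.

1/3

Cross I^A i × I^A i → 1/4 I^A I^A, 1/2 I^A i, 1/4 i i.
Type-A genotypes among offspring: I^A I^A (1/4), I^A i (1/2); total 3/4.
P(I^A I^A | type A) = (1/4) / (3/4) = 1/3.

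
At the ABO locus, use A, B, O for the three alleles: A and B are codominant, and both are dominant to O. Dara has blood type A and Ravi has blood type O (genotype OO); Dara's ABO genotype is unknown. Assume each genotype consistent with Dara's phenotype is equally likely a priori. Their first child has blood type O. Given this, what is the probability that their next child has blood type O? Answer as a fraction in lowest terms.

1/2

Possible genotypes: Dara ∈ {AA, AO}; Ravi ∈ {OO}.
Weight each parental genotype pair by prior × P(type-O child):
  AO × OO: posterior weight 1; P(next child type O) = 1/2.
Weighted sum = 1/2.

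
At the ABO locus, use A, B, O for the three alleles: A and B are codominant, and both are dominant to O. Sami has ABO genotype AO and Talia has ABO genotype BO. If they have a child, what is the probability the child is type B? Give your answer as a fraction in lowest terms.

1/4

ABO cross AO × BO → offspring phenotypes: 1/4 O, 1/4 A, 1/4 B, 1/4 AB.
So P(type B) = 1/4.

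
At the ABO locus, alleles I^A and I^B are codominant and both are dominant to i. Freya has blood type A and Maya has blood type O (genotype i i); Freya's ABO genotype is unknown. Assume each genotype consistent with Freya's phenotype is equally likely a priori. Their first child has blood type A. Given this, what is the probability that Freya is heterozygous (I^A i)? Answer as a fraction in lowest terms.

Possible genotypes: Freya ∈ {I^A I^A, I^A i}; Maya ∈ {i i}.
Weight each parental genotype pair by prior × P(type-A child):
  I^A I^A × i i: posterior weight 2/3.
  I^A i × i i: posterior weight 1/3.
Sum the posterior weight over pairs where Freya is I^A i: 1/3.

1/3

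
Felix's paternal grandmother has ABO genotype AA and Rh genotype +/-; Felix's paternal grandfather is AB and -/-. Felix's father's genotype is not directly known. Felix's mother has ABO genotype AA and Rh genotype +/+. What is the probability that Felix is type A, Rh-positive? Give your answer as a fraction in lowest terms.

3/4

Felix's father's ABO genotype from AA × AB: 1/2 AA, 1/2 AB.
Crossing each possibility with the mother AA and summing P(type A): 1/2·1 + 1/2·1/2 = 3/4.
Similarly for Rh via the father's Rh distribution: P(Rh+) = 1.
Independent loci: 3/4 × 1 = 3/4.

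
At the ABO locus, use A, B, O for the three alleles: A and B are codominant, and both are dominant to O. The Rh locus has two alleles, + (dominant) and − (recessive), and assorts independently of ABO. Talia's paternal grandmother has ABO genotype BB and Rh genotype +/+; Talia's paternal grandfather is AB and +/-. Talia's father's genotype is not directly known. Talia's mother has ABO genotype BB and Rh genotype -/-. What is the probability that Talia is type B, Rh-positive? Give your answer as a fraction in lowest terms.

9/16

Talia's father's ABO genotype from BB × AB: 1/2 AB, 1/2 BB.
Crossing each possibility with the mother BB and summing P(type B): 1/2·1/2 + 1/2·1 = 3/4.
Similarly for Rh via the father's Rh distribution: P(Rh+) = 3/4.
Independent loci: 3/4 × 3/4 = 9/16.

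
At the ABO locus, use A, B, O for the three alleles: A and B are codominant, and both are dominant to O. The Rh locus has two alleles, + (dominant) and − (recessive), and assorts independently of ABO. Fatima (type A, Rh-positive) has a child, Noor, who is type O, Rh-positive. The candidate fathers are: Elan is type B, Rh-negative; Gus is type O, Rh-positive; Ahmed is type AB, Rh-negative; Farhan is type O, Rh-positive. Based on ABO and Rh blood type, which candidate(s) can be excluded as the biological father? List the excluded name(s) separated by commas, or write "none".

Ahmed

A candidate is excluded only if no genotype consistent with his phenotype could produce a type O, Rh-positive child with a type A, Rh-positive mother.
Ahmed (type AB, Rh-): no genotype consistent with that phenotype can produce a type-O Rh+ child with a type-A mother.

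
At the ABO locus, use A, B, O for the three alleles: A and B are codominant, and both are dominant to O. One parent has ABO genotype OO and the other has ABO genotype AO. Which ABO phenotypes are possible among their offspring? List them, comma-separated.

O, A

Gametes from OO × AO give offspring ABO genotypes AO, OO, i.e. phenotypes O, A.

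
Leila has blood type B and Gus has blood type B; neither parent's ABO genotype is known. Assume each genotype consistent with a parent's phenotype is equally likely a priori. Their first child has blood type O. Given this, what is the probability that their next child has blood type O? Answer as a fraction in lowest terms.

1/4

Possible genotypes: Leila ∈ {BB, BO}; Gus ∈ {BB, BO}.
Weight each parental genotype pair by prior × P(type-O child):
  BO × BO: posterior weight 1; P(next child type O) = 1/4.
Weighted sum = 1/4.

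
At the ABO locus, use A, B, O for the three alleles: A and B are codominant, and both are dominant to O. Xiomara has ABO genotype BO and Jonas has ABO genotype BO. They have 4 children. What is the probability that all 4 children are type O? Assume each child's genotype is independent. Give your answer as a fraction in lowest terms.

1/256

ABO cross BO × BO → 1/4 O, 3/4 B.
So P(type O) = 1/4 per child.
All 4 independent: (1/4)^4 = 1/256.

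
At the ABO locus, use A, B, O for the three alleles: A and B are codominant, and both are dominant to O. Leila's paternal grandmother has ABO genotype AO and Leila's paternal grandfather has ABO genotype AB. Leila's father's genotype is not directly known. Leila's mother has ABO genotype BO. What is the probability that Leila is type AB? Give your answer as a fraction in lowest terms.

1/4

Leila's father's ABO genotype from AO × AB: 1/4 AA, 1/4 AB, 1/4 AO, 1/4 BO.
Crossing each possibility with the mother BO and summing P(type AB): 1/4·1/2 + 1/4·1/4 + 1/4·1/4 + 1/4·0 = 1/4.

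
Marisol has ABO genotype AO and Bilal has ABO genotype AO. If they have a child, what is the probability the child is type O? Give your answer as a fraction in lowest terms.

ABO cross AO × AO → offspring phenotypes: 1/4 O, 3/4 A.
So P(type O) = 1/4.

1/4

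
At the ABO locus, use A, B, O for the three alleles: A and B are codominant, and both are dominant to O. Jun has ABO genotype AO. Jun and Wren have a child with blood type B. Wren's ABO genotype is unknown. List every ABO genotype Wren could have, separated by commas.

For each candidate genotype of Wren, check whether crossing it with AO can produce every observed child phenotype.
  AA → possible child types {A} ✗
  AB → possible child types {A, B, AB} ✓
  AO → possible child types {O, A} ✗
  BB → possible child types {B, AB} ✓
  BO → possible child types {O, A, B, AB} ✓
  OO → possible child types {O, A} ✗

AB, BB, BO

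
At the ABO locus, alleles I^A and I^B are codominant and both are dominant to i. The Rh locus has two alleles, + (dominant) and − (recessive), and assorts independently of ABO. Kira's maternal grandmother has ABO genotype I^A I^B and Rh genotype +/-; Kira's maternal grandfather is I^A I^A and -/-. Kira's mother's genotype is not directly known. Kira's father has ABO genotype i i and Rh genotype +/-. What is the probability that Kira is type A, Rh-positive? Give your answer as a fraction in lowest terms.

Kira's mother's ABO genotype from I^A I^B × I^A I^A: 1/2 I^A I^A, 1/2 I^A I^B.
Crossing each possibility with the father i i and summing P(type A): 1/2·1 + 1/2·1/2 = 3/4.
Similarly for Rh via the mother's Rh distribution: P(Rh+) = 5/8.
Independent loci: 3/4 × 5/8 = 15/32.

15/32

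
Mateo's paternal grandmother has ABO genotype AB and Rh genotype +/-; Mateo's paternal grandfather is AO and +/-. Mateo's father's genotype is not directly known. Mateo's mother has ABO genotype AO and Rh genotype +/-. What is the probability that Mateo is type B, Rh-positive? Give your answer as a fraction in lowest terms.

Mateo's father's ABO genotype from AB × AO: 1/4 AA, 1/4 AB, 1/4 AO, 1/4 BO.
Crossing each possibility with the mother AO and summing P(type B): 1/4·0 + 1/4·1/4 + 1/4·0 + 1/4·1/4 = 1/8.
Similarly for Rh via the father's Rh distribution: P(Rh+) = 3/4.
Independent loci: 1/8 × 3/4 = 3/32.

3/32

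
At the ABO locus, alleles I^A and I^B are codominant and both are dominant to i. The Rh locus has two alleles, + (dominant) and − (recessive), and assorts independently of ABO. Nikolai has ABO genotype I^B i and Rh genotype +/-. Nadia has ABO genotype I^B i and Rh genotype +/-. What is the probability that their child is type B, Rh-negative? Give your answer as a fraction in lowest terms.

3/16

ABO cross I^B i × I^B i → offspring phenotypes: 1/4 O, 3/4 B.
Rh cross +/- × +/- → 3/4 Rh+, 1/4 Rh-.
Independent loci: P(type B, Rh-negative) = 3/4 × 1/4 = 3/16.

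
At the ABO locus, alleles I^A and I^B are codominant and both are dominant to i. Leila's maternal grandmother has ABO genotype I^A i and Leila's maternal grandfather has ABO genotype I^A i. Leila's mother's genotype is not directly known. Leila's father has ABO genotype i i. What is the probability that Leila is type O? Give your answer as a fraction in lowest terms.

Leila's mother's ABO genotype from I^A i × I^A i: 1/4 I^A I^A, 1/2 I^A i, 1/4 i i.
Crossing each possibility with the father i i and summing P(type O): 1/4·0 + 1/2·1/2 + 1/4·1 = 1/2.

1/2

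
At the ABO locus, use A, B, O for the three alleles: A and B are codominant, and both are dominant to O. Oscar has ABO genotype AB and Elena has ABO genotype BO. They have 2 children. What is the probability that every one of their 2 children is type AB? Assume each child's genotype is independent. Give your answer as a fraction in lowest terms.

ABO cross AB × BO → 1/4 A, 1/2 B, 1/4 AB.
So P(type AB) = 1/4 per child.
All 2 independent: (1/4)^2 = 1/16.

1/16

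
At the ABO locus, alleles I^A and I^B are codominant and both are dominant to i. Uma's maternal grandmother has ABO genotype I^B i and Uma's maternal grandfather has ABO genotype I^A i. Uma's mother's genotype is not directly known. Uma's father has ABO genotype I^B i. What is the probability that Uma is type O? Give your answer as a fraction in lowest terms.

1/4

Uma's mother's ABO genotype from I^B i × I^A i: 1/4 I^A I^B, 1/4 I^A i, 1/4 I^B i, 1/4 i i.
Crossing each possibility with the father I^B i and summing P(type O): 1/4·0 + 1/4·1/4 + 1/4·1/4 + 1/4·1/2 = 1/4.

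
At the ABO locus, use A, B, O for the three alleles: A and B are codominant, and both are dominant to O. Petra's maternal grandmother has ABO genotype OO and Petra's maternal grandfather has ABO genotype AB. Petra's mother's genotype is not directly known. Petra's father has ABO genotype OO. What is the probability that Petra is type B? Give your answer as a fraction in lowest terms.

1/4

Petra's mother's ABO genotype from OO × AB: 1/2 AO, 1/2 BO.
Crossing each possibility with the father OO and summing P(type B): 1/2·0 + 1/2·1/2 = 1/4.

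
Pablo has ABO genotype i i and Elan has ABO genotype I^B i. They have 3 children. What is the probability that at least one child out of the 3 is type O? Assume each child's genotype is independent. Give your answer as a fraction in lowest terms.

ABO cross i i × I^B i → 1/2 O, 1/2 B.
So P(type O) = 1/2 per child.
P(none) = (1/2)^3 = 1/8; P(at least one) = 1 − 1/8 = 7/8.

7/8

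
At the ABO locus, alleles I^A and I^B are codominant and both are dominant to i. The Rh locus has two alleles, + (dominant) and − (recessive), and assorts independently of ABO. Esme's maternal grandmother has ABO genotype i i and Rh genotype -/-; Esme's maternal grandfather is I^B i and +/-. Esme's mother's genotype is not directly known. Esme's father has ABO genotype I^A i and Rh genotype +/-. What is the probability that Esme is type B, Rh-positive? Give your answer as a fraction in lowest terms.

Esme's mother's ABO genotype from i i × I^B i: 1/2 I^B i, 1/2 i i.
Crossing each possibility with the father I^A i and summing P(type B): 1/2·1/4 + 1/2·0 = 1/8.
Similarly for Rh via the mother's Rh distribution: P(Rh+) = 5/8.
Independent loci: 1/8 × 5/8 = 5/64.

5/64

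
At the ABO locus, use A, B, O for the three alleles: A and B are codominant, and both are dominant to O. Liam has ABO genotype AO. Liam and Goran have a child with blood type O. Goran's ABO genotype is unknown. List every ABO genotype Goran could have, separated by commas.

AO, BO, OO

For each candidate genotype of Goran, check whether crossing it with AO can produce every observed child phenotype.
  AA → possible child types {A} ✗
  AB → possible child types {A, B, AB} ✗
  AO → possible child types {O, A} ✓
  BB → possible child types {B, AB} ✗
  BO → possible child types {O, A, B, AB} ✓
  OO → possible child types {O, A} ✓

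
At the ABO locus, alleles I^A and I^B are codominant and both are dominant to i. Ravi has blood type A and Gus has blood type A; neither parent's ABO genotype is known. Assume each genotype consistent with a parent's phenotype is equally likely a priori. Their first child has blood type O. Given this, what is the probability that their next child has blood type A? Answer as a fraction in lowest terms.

3/4

Possible genotypes: Ravi ∈ {I^A I^A, I^A i}; Gus ∈ {I^A I^A, I^A i}.
Weight each parental genotype pair by prior × P(type-O child):
  I^A i × I^A i: posterior weight 1; P(next child type A) = 3/4.
Weighted sum = 3/4.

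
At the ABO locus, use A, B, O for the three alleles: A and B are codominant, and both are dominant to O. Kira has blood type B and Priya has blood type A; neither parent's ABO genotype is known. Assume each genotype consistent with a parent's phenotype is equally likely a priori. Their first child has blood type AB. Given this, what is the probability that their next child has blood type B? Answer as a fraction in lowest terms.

Possible genotypes: Kira ∈ {BB, BO}; Priya ∈ {AA, AO}.
Weight each parental genotype pair by prior × P(type-AB child):
  BB × AA: posterior weight 4/9; P(next child type B) = 0.
  BB × AO: posterior weight 2/9; P(next child type B) = 1/2.
  BO × AA: posterior weight 2/9; P(next child type B) = 0.
  BO × AO: posterior weight 1/9; P(next child type B) = 1/4.
Weighted sum = 5/36.

5/36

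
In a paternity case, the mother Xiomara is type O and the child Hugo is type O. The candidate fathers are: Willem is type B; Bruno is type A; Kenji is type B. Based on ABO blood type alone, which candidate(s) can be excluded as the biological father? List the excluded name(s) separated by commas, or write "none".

none

A candidate is excluded only if no genotype consistent with his phenotype could produce a type O child with a type O mother.
Every candidate has at least one consistent genotype combination, so none can be excluded.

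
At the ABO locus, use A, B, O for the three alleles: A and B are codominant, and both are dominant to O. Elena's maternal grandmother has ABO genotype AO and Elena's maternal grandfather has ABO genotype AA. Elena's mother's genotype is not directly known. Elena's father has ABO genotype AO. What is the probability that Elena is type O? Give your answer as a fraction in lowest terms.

1/8

Elena's mother's ABO genotype from AO × AA: 1/2 AA, 1/2 AO.
Crossing each possibility with the father AO and summing P(type O): 1/2·0 + 1/2·1/4 = 1/8.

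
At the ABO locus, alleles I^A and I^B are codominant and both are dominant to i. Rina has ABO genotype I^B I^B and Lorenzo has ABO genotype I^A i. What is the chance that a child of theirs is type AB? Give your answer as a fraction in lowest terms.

ABO cross I^B I^B × I^A i → offspring phenotypes: 1/2 B, 1/2 AB.
So P(type AB) = 1/2.

1/2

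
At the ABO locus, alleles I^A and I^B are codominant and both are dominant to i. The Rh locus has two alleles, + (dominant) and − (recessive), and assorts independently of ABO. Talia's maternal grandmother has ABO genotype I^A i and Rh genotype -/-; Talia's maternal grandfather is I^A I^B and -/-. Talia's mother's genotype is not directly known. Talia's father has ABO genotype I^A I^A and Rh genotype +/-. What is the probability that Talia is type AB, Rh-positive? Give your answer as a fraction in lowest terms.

1/8

Talia's mother's ABO genotype from I^A i × I^A I^B: 1/4 I^A I^A, 1/4 I^A I^B, 1/4 I^A i, 1/4 I^B i.
Crossing each possibility with the father I^A I^A and summing P(type AB): 1/4·0 + 1/4·1/2 + 1/4·0 + 1/4·1/2 = 1/4.
Similarly for Rh via the mother's Rh distribution: P(Rh+) = 1/2.
Independent loci: 1/4 × 1/2 = 1/8.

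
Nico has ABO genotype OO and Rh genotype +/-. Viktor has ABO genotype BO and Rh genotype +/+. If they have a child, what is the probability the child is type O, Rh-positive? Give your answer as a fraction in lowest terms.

1/2

ABO cross OO × BO → offspring phenotypes: 1/2 O, 1/2 B.
Rh cross +/- × +/+ → 1 Rh+.
Independent loci: P(type O, Rh-positive) = 1/2 × 1 = 1/2.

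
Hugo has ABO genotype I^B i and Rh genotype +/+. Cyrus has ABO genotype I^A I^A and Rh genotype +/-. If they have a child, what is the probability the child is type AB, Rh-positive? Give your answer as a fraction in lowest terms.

ABO cross I^B i × I^A I^A → offspring phenotypes: 1/2 A, 1/2 AB.
Rh cross +/+ × +/- → 1 Rh+.
Independent loci: P(type AB, Rh-positive) = 1/2 × 1 = 1/2.

1/2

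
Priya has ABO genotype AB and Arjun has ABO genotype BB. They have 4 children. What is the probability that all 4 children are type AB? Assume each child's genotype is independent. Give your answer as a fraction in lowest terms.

ABO cross AB × BB → 1/2 B, 1/2 AB.
So P(type AB) = 1/2 per child.
All 4 independent: (1/2)^4 = 1/16.

1/16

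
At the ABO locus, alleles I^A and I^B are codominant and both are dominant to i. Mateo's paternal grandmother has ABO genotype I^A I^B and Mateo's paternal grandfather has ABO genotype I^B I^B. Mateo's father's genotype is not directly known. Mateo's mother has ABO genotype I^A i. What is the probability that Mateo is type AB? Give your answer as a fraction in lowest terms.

3/8

Mateo's father's ABO genotype from I^A I^B × I^B I^B: 1/2 I^A I^B, 1/2 I^B I^B.
Crossing each possibility with the mother I^A i and summing P(type AB): 1/2·1/4 + 1/2·1/2 = 3/8.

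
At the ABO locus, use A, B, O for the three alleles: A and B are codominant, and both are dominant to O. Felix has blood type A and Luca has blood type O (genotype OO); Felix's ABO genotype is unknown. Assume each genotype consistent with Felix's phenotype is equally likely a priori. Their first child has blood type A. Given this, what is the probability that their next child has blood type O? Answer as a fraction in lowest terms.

Possible genotypes: Felix ∈ {AA, AO}; Luca ∈ {OO}.
Weight each parental genotype pair by prior × P(type-A child):
  AA × OO: posterior weight 2/3; P(next child type O) = 0.
  AO × OO: posterior weight 1/3; P(next child type O) = 1/2.
Weighted sum = 1/6.

1/6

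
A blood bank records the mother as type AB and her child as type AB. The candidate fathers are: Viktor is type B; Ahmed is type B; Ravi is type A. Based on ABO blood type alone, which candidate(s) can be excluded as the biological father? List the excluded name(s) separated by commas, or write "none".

none

A candidate is excluded only if no genotype consistent with his phenotype could produce a type AB child with a type AB mother.
Every candidate has at least one consistent genotype combination, so none can be excluded.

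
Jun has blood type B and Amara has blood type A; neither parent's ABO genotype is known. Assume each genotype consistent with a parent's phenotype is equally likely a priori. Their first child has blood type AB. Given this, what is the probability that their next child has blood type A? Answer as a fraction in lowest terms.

5/36

Possible genotypes: Jun ∈ {BB, BO}; Amara ∈ {AA, AO}.
Weight each parental genotype pair by prior × P(type-AB child):
  BB × AA: posterior weight 4/9; P(next child type A) = 0.
  BB × AO: posterior weight 2/9; P(next child type A) = 0.
  BO × AA: posterior weight 2/9; P(next child type A) = 1/2.
  BO × AO: posterior weight 1/9; P(next child type A) = 1/4.
Weighted sum = 5/36.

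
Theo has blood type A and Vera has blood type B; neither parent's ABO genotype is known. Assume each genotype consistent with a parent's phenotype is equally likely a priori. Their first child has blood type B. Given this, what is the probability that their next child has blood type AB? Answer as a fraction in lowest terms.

5/12

Possible genotypes: Theo ∈ {AA, AO}; Vera ∈ {BB, BO}.
Weight each parental genotype pair by prior × P(type-B child):
  AO × BB: posterior weight 2/3; P(next child type AB) = 1/2.
  AO × BO: posterior weight 1/3; P(next child type AB) = 1/4.
Weighted sum = 5/12.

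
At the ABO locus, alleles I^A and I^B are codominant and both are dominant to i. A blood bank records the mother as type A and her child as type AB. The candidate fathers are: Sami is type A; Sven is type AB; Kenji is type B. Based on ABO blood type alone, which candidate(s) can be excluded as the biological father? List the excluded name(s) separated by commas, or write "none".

Sami

A candidate is excluded only if no genotype consistent with his phenotype could produce a type AB child with a type A mother.
Sami (type A): no genotype consistent with that phenotype can produce a type-AB child with a type-A mother.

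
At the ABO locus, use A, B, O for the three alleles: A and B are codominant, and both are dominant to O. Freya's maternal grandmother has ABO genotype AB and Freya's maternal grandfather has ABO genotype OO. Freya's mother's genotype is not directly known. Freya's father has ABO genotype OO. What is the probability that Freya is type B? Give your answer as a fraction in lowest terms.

Freya's mother's ABO genotype from AB × OO: 1/2 AO, 1/2 BO.
Crossing each possibility with the father OO and summing P(type B): 1/2·0 + 1/2·1/2 = 1/4.

1/4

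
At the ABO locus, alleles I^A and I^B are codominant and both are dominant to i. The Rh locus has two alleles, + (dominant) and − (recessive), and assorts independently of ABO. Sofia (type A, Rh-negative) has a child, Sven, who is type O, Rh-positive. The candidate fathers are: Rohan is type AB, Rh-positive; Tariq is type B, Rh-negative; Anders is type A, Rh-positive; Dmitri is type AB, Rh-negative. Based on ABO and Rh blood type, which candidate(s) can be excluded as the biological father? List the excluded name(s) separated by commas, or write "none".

A candidate is excluded only if no genotype consistent with his phenotype could produce a type O, Rh-positive child with a type A, Rh-negative mother.
Rohan (type AB, Rh+): no genotype consistent with that phenotype can produce a type-O Rh+ child with a type-A mother.
Tariq (type B, Rh-): no genotype consistent with that phenotype can produce a type-O Rh+ child with a type-A mother.
Dmitri (type AB, Rh-): no genotype consistent with that phenotype can produce a type-O Rh+ child with a type-A mother.

Rohan, Tariq, Dmitri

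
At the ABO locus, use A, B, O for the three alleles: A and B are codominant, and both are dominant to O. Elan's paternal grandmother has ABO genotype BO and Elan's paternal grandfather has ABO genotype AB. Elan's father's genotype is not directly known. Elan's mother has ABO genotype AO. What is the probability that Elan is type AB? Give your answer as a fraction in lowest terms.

1/4

Elan's father's ABO genotype from BO × AB: 1/4 AB, 1/4 AO, 1/4 BB, 1/4 BO.
Crossing each possibility with the mother AO and summing P(type AB): 1/4·1/4 + 1/4·0 + 1/4·1/2 + 1/4·1/4 = 1/4.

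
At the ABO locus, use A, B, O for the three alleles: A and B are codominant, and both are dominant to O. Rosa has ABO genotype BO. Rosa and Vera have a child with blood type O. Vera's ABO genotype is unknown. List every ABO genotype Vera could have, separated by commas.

AO, BO, OO

For each candidate genotype of Vera, check whether crossing it with BO can produce every observed child phenotype.
  AA → possible child types {A, AB} ✗
  AB → possible child types {A, B, AB} ✗
  AO → possible child types {O, A, B, AB} ✓
  BB → possible child types {B} ✗
  BO → possible child types {O, B} ✓
  OO → possible child types {O, B} ✓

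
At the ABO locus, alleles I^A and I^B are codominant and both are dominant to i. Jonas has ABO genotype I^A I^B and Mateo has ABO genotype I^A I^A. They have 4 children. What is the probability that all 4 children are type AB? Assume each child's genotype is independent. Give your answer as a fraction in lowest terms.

ABO cross I^A I^B × I^A I^A → 1/2 A, 1/2 AB.
So P(type AB) = 1/2 per child.
All 4 independent: (1/2)^4 = 1/16.

1/16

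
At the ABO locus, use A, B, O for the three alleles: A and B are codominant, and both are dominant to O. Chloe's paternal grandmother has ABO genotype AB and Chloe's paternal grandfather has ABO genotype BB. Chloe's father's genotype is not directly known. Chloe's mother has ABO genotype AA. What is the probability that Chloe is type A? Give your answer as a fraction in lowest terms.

Chloe's father's ABO genotype from AB × BB: 1/2 AB, 1/2 BB.
Crossing each possibility with the mother AA and summing P(type A): 1/2·1/2 + 1/2·0 = 1/4.

1/4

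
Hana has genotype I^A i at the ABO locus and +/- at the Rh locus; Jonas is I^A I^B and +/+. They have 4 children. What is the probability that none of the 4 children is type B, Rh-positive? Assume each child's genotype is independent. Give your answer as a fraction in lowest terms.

81/256

ABO cross I^A i × I^A I^B → 1/2 A, 1/4 B, 1/4 AB.
Rh cross +/- × +/+ → 1 Rh+; so P(type B, Rh-positive) = 1/4 × 1 = 1/4 per child.
P(not type B, Rh-positive) = 3/4 for one child; (3/4)^4 = 81/256.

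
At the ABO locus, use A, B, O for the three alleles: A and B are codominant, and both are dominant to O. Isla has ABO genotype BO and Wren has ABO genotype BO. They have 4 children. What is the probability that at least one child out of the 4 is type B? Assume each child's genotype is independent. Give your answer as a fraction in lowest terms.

255/256

ABO cross BO × BO → 1/4 O, 3/4 B.
So P(type B) = 3/4 per child.
P(none) = (1/4)^4 = 1/256; P(at least one) = 1 − 1/256 = 255/256.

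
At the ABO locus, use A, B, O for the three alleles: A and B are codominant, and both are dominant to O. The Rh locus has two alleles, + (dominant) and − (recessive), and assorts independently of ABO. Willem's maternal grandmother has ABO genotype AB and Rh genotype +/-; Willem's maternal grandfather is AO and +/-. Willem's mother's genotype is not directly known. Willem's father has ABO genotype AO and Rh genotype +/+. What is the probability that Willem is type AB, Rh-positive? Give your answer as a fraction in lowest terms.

Willem's mother's ABO genotype from AB × AO: 1/4 AA, 1/4 AB, 1/4 AO, 1/4 BO.
Crossing each possibility with the father AO and summing P(type AB): 1/4·0 + 1/4·1/4 + 1/4·0 + 1/4·1/4 = 1/8.
Similarly for Rh via the mother's Rh distribution: P(Rh+) = 1.
Independent loci: 1/8 × 1 = 1/8.

1/8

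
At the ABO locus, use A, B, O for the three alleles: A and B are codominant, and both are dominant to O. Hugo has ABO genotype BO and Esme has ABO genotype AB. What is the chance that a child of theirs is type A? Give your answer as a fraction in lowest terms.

1/4

ABO cross BO × AB → offspring phenotypes: 1/4 A, 1/2 B, 1/4 AB.
So P(type A) = 1/4.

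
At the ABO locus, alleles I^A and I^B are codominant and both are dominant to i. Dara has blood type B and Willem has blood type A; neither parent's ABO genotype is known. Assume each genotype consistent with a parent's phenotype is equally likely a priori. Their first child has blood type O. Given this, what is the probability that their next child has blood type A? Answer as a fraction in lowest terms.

Possible genotypes: Dara ∈ {I^B I^B, I^B i}; Willem ∈ {I^A I^A, I^A i}.
Weight each parental genotype pair by prior × P(type-O child):
  I^B i × I^A i: posterior weight 1; P(next child type A) = 1/4.
Weighted sum = 1/4.

1/4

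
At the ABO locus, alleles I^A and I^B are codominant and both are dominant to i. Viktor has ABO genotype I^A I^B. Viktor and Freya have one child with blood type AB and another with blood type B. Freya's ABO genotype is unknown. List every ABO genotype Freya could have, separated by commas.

For each candidate genotype of Freya, check whether crossing it with I^A I^B can produce every observed child phenotype.
  I^A I^A → possible child types {A, AB} ✗
  I^A I^B → possible child types {A, B, AB} ✓
  I^A i → possible child types {A, B, AB} ✓
  I^B I^B → possible child types {B, AB} ✓
  I^B i → possible child types {A, B, AB} ✓
  i i → possible child types {A, B} ✗

I^A I^B, I^A i, I^B I^B, I^B i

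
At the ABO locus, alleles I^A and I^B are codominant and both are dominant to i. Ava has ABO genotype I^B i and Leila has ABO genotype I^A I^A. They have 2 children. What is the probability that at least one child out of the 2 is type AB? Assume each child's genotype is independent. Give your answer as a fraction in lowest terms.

ABO cross I^B i × I^A I^A → 1/2 A, 1/2 AB.
So P(type AB) = 1/2 per child.
P(none) = (1/2)^2 = 1/4; P(at least one) = 1 − 1/4 = 3/4.

3/4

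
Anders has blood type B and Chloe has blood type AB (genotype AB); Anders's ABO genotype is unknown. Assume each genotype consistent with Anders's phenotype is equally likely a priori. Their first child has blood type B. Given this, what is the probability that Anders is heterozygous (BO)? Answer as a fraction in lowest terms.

1/2

Possible genotypes: Anders ∈ {BB, BO}; Chloe ∈ {AB}.
Weight each parental genotype pair by prior × P(type-B child):
  BB × AB: posterior weight 1/2.
  BO × AB: posterior weight 1/2.
Sum the posterior weight over pairs where Anders is BO: 1/2.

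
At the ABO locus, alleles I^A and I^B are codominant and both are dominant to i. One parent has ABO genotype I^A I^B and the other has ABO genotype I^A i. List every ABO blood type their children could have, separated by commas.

Gametes from I^A I^B × I^A i give offspring ABO genotypes I^A I^A, I^A I^B, I^A i, I^B i, i.e. phenotypes A, B, AB.

A, B, AB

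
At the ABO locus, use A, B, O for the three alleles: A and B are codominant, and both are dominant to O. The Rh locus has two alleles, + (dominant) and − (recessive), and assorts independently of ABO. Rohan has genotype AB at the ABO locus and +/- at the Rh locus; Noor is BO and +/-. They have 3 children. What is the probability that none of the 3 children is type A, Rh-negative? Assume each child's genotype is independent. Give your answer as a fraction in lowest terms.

ABO cross AB × BO → 1/4 A, 1/2 B, 1/4 AB.
Rh cross +/- × +/- → 3/4 Rh+, 1/4 Rh-; so P(type A, Rh-negative) = 1/4 × 1/4 = 1/16 per child.
P(not type A, Rh-negative) = 15/16 for one child; (15/16)^3 = 3375/4096.

3375/4096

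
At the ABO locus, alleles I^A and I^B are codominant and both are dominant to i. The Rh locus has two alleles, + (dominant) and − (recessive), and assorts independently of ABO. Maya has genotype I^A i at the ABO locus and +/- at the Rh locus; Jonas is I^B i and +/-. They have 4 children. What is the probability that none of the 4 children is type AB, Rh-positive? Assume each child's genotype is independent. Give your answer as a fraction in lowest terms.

ABO cross I^A i × I^B i → 1/4 O, 1/4 A, 1/4 B, 1/4 AB.
Rh cross +/- × +/- → 3/4 Rh+, 1/4 Rh-; so P(type AB, Rh-positive) = 1/4 × 3/4 = 3/16 per child.
P(not type AB, Rh-positive) = 13/16 for one child; (13/16)^4 = 28561/65536.

28561/65536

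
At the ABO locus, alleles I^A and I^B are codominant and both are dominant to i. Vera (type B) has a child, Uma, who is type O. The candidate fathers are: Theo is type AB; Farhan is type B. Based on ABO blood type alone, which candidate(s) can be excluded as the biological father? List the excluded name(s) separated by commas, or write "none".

Theo

A candidate is excluded only if no genotype consistent with his phenotype could produce a type O child with a type B mother.
Theo (type AB): no genotype consistent with that phenotype can produce a type-O child with a type-B mother.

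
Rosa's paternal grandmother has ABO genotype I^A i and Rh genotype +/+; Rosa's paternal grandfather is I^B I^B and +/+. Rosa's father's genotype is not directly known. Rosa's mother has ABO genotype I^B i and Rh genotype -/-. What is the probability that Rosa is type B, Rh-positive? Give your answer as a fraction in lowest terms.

Rosa's father's ABO genotype from I^A i × I^B I^B: 1/2 I^A I^B, 1/2 I^B i.
Crossing each possibility with the mother I^B i and summing P(type B): 1/2·1/2 + 1/2·3/4 = 5/8.
Similarly for Rh via the father's Rh distribution: P(Rh+) = 1.
Independent loci: 5/8 × 1 = 5/8.

5/8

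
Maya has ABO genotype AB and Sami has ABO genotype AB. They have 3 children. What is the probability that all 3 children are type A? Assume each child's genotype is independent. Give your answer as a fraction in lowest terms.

ABO cross AB × AB → 1/4 A, 1/4 B, 1/2 AB.
So P(type A) = 1/4 per child.
All 3 independent: (1/4)^3 = 1/64.

1/64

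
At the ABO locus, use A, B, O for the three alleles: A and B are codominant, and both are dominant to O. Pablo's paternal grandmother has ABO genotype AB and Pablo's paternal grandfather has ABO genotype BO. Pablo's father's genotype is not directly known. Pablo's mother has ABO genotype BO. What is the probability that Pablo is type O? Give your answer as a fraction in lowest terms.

1/8

Pablo's father's ABO genotype from AB × BO: 1/4 AB, 1/4 AO, 1/4 BB, 1/4 BO.
Crossing each possibility with the mother BO and summing P(type O): 1/4·0 + 1/4·1/4 + 1/4·0 + 1/4·1/4 = 1/8.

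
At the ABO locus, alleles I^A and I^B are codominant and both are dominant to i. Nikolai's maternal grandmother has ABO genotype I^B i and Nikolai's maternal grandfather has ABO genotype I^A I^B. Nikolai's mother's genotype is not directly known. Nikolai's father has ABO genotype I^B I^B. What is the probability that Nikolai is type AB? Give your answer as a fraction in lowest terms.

Nikolai's mother's ABO genotype from I^B i × I^A I^B: 1/4 I^A I^B, 1/4 I^A i, 1/4 I^B I^B, 1/4 I^B i.
Crossing each possibility with the father I^B I^B and summing P(type AB): 1/4·1/2 + 1/4·1/2 + 1/4·0 + 1/4·0 = 1/4.

1/4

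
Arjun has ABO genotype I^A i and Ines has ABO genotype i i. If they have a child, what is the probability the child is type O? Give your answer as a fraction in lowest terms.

1/2

ABO cross I^A i × i i → offspring phenotypes: 1/2 O, 1/2 A.
So P(type O) = 1/2.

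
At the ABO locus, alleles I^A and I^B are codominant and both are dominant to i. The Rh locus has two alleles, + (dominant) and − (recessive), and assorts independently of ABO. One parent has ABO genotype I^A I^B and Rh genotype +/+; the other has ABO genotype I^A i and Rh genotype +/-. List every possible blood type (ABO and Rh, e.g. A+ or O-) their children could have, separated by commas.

A+, B+, AB+

Gametes from I^A I^B × I^A i give offspring ABO genotypes I^A I^A, I^A I^B, I^A i, I^B i, i.e. phenotypes A, B, AB.
Rh cross +/+ × +/- → phenotypes Rh+.
Combining independently: A+, B+, AB+.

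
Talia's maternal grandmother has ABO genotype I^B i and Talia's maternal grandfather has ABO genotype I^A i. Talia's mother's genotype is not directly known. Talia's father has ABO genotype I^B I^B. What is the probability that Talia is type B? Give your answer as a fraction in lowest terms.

3/4

Talia's mother's ABO genotype from I^B i × I^A i: 1/4 I^A I^B, 1/4 I^A i, 1/4 I^B i, 1/4 i i.
Crossing each possibility with the father I^B I^B and summing P(type B): 1/4·1/2 + 1/4·1/2 + 1/4·1 + 1/4·1 = 3/4.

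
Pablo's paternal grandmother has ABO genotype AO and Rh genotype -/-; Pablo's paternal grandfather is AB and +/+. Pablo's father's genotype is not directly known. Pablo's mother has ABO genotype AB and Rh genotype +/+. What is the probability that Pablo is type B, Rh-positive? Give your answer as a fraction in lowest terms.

1/4

Pablo's father's ABO genotype from AO × AB: 1/4 AA, 1/4 AB, 1/4 AO, 1/4 BO.
Crossing each possibility with the mother AB and summing P(type B): 1/4·0 + 1/4·1/4 + 1/4·1/4 + 1/4·1/2 = 1/4.
Similarly for Rh via the father's Rh distribution: P(Rh+) = 1.
Independent loci: 1/4 × 1 = 1/4.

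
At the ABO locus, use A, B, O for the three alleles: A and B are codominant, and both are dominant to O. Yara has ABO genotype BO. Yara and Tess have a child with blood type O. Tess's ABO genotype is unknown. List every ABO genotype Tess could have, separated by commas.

AO, BO, OO

For each candidate genotype of Tess, check whether crossing it with BO can produce every observed child phenotype.
  AA → possible child types {A, AB} ✗
  AB → possible child types {A, B, AB} ✗
  AO → possible child types {O, A, B, AB} ✓
  BB → possible child types {B} ✗
  BO → possible child types {O, B} ✓
  OO → possible child types {O, B} ✓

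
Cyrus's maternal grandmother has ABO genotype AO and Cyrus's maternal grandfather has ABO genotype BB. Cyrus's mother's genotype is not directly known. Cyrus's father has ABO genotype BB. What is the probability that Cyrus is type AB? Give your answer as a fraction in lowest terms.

1/4

Cyrus's mother's ABO genotype from AO × BB: 1/2 AB, 1/2 BO.
Crossing each possibility with the father BB and summing P(type AB): 1/2·1/2 + 1/2·0 = 1/4.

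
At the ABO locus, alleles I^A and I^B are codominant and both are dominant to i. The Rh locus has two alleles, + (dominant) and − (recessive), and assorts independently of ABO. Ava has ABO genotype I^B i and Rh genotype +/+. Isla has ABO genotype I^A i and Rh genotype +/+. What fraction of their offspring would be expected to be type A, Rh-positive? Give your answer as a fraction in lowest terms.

ABO cross I^B i × I^A i → offspring phenotypes: 1/4 O, 1/4 A, 1/4 B, 1/4 AB.
Rh cross +/+ × +/+ → 1 Rh+.
Independent loci: P(type A, Rh-positive) = 1/4 × 1 = 1/4.

1/4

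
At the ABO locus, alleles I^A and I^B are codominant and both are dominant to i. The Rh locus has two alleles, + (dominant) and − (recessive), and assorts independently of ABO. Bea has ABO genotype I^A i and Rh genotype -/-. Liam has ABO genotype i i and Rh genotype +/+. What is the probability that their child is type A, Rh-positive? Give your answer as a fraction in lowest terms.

1/2

ABO cross I^A i × i i → offspring phenotypes: 1/2 O, 1/2 A.
Rh cross -/- × +/+ → 1 Rh+.
Independent loci: P(type A, Rh-positive) = 1/2 × 1 = 1/2.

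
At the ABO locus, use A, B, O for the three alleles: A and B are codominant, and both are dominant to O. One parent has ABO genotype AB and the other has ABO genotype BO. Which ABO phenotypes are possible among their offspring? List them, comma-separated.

A, B, AB

Gametes from AB × BO give offspring ABO genotypes AB, AO, BB, BO, i.e. phenotypes A, B, AB.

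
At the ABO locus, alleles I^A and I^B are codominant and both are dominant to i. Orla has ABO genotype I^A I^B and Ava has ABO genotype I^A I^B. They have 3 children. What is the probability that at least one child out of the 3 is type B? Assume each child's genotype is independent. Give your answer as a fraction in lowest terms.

37/64

ABO cross I^A I^B × I^A I^B → 1/4 A, 1/4 B, 1/2 AB.
So P(type B) = 1/4 per child.
P(none) = (3/4)^3 = 27/64; P(at least one) = 1 − 27/64 = 37/64.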